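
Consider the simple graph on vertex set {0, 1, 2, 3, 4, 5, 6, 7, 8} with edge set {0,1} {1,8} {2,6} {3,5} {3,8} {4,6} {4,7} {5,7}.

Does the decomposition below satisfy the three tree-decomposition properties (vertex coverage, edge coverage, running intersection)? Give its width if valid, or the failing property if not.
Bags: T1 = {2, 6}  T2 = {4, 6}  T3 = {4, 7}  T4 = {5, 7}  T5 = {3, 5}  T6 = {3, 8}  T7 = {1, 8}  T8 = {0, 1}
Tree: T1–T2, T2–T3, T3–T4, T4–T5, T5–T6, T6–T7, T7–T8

Yes; width 1.

Every vertex of G appears in some bag (union = {0, 1, 2, 3, 4, 5, 6, 7, 8}); every edge is covered by a bag; and for each vertex v the set of bags containing v is connected in the bag tree. The decomposition is therefore valid. The largest bag has 2 vertices, so the width is 1.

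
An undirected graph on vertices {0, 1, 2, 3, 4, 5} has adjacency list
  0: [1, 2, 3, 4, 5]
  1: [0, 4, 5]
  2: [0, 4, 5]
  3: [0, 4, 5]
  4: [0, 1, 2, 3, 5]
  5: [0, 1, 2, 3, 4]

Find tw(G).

3

A width-3 tree decomposition is:
Bags: B1 = {0, 3, 4, 5}  B2 = {0, 1, 4, 5}  B3 = {0, 2, 4, 5}
Tree: B1–B2, B1–B3
Each bag holds 4 vertices, so the decomposition has width 3, which upper-bounds the treewidth. On the other hand G contains the 4-clique {0, 1, 4, 5}. A clique must lie in a single bag of any decomposition, so no decomposition can have width below 3. Hence tw(G) = 3 exactly.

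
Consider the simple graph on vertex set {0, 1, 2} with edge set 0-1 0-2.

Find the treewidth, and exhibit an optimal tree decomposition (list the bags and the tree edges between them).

Every bag has size at most 2, so the width is 2 − 1 = 1 and tw(G) ≤ 1. G has an edge, so its treewidth is at least 1. Hence tw(G) = 1 exactly.

Treewidth 1.
One optimal decomposition is:
Bags: B1 = {0, 1}  B2 = {0, 2}
Tree: B1–B2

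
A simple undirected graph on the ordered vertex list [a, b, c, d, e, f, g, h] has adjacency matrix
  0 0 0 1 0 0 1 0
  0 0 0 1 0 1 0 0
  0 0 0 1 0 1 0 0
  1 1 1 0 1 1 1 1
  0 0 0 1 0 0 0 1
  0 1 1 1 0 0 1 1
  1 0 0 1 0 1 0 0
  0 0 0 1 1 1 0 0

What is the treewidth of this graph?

A width-2 tree decomposition is:
Bags: B1 = {d, f, g}  B2 = {a, d, g}  B3 = {d, f, h}  B4 = {c, d, f}  B5 = {d, e, h}  B6 = {b, d, f}
Tree: B1–B2, B1–B3, B3–B4, B3–B5, B4–B6
Every bag has size at most 3, so the width is 3 − 1 = 2 and tw(G) ≤ 2. Conversely, {a, d, g} is a clique of size 3, and the vertices of any clique must share a bag in every tree decomposition; so some bag has ≥ 3 vertices and tw(G) ≥ 2. The upper and lower bounds meet at 2, so that is the treewidth.

2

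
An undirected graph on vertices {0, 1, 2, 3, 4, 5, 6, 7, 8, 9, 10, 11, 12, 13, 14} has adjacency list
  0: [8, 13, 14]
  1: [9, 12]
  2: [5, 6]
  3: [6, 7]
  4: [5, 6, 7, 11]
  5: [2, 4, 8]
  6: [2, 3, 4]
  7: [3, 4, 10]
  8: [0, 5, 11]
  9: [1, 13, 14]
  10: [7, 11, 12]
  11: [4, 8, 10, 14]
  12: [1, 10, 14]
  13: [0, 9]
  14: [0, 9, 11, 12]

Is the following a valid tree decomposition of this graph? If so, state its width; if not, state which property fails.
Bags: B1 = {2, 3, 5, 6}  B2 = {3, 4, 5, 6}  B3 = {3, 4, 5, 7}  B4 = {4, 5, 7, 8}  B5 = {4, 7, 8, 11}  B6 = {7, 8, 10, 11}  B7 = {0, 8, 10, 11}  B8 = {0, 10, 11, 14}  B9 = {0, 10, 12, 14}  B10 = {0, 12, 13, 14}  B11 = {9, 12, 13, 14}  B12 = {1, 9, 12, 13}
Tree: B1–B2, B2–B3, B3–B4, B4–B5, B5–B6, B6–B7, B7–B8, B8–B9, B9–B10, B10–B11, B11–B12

Yes; width 3.

Every vertex of G appears in some bag (union = {0, 1, 2, 3, 4, 5, 6, 7, 8, 9, 10, 11, 12, 13, 14}); every edge is covered by a bag; and for each vertex v the set of bags containing v is connected in the bag tree. The decomposition is therefore valid. The largest bag has 4 vertices, so the width is 3.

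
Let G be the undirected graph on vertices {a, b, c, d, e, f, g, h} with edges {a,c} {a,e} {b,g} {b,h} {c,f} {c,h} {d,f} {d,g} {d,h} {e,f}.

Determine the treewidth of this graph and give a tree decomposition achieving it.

The largest bag has 3 vertices, giving width 2; this decomposition certifies tw(G) ≤ 2. The edges e–a–c–f–e form a cycle, so G is not a tree and its treewidth is at least 2. The upper and lower bounds meet at 2, so that is the treewidth.

Treewidth 2.
Bags: B1 = {a, e, f}  B2 = {a, c, f}  B3 = {c, d, f}  B4 = {c, d, h}  B5 = {d, g, h}  B6 = {b, g, h}
Tree: B1–B2, B2–B3, B3–B4, B4–B5, B5–B6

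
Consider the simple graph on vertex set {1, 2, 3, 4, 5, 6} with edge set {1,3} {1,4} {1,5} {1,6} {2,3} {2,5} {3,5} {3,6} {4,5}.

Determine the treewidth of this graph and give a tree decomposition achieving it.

Treewidth 2.
One such decomposition:
Bags: B1 = {1, 3, 5}  B2 = {2, 3, 5}  B3 = {1, 4, 5}  B4 = {1, 3, 6}
Tree: B1–B2, B1–B3, B1–B4

Each bag holds 3 vertices, so the decomposition has width 2, which upper-bounds the treewidth. On the other hand G contains the 3-clique {1, 3, 5}. A clique must lie in a single bag of any decomposition, so no decomposition can have width below 2. Hence tw(G) = 2 exactly.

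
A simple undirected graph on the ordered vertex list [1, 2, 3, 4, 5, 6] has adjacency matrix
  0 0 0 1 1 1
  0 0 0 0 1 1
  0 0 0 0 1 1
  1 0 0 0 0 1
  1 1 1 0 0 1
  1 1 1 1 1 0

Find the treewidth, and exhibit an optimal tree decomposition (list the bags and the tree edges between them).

The largest bag has 3 vertices, giving width 2; this decomposition certifies tw(G) ≤ 2. For the lower bound, the 3 vertices {1, 4, 6} are pairwise adjacent, and any tree decomposition puts a clique entirely inside one bag — forcing width ≥ 2. Combining the bounds, tw(G) = 2.

Treewidth 2.
Bags: B1 = {1, 5, 6}  B2 = {3, 5, 6}  B3 = {1, 4, 6}  B4 = {2, 5, 6}
Tree: B1–B2, B1–B3, B2–B4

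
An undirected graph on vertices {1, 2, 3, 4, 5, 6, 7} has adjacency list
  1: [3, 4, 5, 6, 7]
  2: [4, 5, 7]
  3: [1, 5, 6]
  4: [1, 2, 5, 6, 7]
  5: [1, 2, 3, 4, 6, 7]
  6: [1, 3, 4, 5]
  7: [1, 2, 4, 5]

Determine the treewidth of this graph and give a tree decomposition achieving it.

The largest bag has 4 vertices, giving width 3; this decomposition certifies tw(G) ≤ 3. For the lower bound, the 4 vertices {1, 3, 5, 6} are pairwise adjacent, and any tree decomposition puts a clique entirely inside one bag — forcing width ≥ 3. Combining the bounds, tw(G) = 3.

Treewidth 3.
One such decomposition:
Bags: B1 = {1, 4, 5, 6}  B2 = {1, 4, 5, 7}  B3 = {2, 4, 5, 7}  B4 = {1, 3, 5, 6}
Tree: B1–B2, B2–B3, B1–B4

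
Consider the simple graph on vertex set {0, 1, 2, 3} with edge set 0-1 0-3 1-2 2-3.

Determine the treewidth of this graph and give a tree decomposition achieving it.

Treewidth 2.
One such decomposition:
Bags: B1 = {1, 2, 3}  B2 = {0, 1, 3}
Tree: B1–B2

Each bag holds 3 vertices, so the decomposition has width 2, which upper-bounds the treewidth. The edges 1–2–3–0–1 form a cycle, so G is not a tree and its treewidth is at least 2. The upper and lower bounds meet at 2, so that is the treewidth.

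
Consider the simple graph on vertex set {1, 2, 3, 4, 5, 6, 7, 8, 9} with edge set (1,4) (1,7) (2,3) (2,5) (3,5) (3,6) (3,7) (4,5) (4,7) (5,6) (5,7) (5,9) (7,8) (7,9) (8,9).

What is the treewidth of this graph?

2

A width-2 tree decomposition is:
Bags: B1 = {5, 7, 9}  B2 = {3, 5, 7}  B3 = {3, 5, 6}  B4 = {4, 5, 7}  B5 = {1, 4, 7}  B6 = {7, 8, 9}  B7 = {2, 3, 5}
Tree: B1–B2, B2–B3, B1–B4, B4–B5, B1–B6, B3–B7
Each bag holds 3 vertices, so the decomposition has width 2, which upper-bounds the treewidth. For the lower bound, the 3 vertices {7, 8, 9} are pairwise adjacent, and any tree decomposition puts a clique entirely inside one bag — forcing width ≥ 2. The upper and lower bounds meet at 2, so that is the treewidth.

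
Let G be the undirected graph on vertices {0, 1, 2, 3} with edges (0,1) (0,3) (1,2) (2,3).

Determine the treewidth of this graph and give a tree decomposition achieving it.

The largest bag has 3 vertices, giving width 2; this decomposition certifies tw(G) ≤ 2. The edges 0–3–2–1–0 form a cycle, so G is not a tree and its treewidth is at least 2. The upper and lower bounds meet at 2, so that is the treewidth.

Treewidth 2.
Bags: B1 = {0, 2, 3}  B2 = {0, 1, 2}
Tree: B1–B2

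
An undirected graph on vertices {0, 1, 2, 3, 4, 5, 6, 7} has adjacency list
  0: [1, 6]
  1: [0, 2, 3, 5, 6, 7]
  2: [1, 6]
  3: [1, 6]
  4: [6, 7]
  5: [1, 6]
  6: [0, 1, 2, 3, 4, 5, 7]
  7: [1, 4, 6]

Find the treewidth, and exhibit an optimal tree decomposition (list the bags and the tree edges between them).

Every bag has size at most 3, so the width is 3 − 1 = 2 and tw(G) ≤ 2. For the lower bound, the 3 vertices {0, 1, 6} are pairwise adjacent, and any tree decomposition puts a clique entirely inside one bag — forcing width ≥ 2. Combining the bounds, tw(G) = 2.

Treewidth 2.
One such decomposition:
Bags: B1 = {1, 6, 7}  B2 = {0, 1, 6}  B3 = {1, 3, 6}  B4 = {1, 2, 6}  B5 = {4, 6, 7}  B6 = {1, 5, 6}
Tree: B1–B2, B2–B3, B2–B4, B1–B5, B4–B6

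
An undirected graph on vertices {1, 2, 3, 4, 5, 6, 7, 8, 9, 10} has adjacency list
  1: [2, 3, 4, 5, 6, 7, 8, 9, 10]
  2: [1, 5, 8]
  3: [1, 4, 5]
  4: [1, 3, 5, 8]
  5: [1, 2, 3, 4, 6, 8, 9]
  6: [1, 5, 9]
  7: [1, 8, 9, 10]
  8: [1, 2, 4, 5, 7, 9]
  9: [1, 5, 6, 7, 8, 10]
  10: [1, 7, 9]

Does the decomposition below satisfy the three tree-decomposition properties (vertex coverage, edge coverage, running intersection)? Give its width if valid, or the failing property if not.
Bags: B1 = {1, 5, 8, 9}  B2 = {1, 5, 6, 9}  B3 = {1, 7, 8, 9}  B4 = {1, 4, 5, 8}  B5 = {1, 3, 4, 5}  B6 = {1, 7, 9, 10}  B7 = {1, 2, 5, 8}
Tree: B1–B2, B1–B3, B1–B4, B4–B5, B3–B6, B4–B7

Yes; width 3.

Vertex coverage: the bags together contain {1, 2, 3, 4, 5, 6, 7, 8, 9, 10}, the full vertex set. Edge coverage: each edge of G has both endpoints in at least one bag. Running intersection: for every vertex, the bags containing it form a connected subtree. All three properties hold, so this is a valid tree decomposition of width max|bag| − 1 = 3, and hence tw(G) ≤ 3.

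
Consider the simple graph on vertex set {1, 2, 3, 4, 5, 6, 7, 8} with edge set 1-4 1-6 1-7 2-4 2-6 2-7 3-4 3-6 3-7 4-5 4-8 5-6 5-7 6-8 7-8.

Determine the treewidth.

3

A width-3 tree decomposition is:
Bags: B1 = {3, 4, 6, 7}  B2 = {1, 4, 6, 7}  B3 = {4, 6, 7, 8}  B4 = {2, 4, 6, 7}  B5 = {4, 5, 6, 7}
Tree: B1–B2, B2–B3, B3–B4, B4–B5
Each bag holds 4 vertices, so the decomposition has width 3, which upper-bounds the treewidth. For the lower bound: the 4 vertex sets {3,6}, {1,7}, {4}, {8} are disjoint, each induces a connected subgraph, and every pair is joined by at least one edge of G. Contracting each set to a single vertex therefore yields K_{4} as a minor, and since treewidth is minor-monotone, tw(G) ≥ tw(K_{4}) = 3. The upper and lower bounds meet at 3, so that is the treewidth.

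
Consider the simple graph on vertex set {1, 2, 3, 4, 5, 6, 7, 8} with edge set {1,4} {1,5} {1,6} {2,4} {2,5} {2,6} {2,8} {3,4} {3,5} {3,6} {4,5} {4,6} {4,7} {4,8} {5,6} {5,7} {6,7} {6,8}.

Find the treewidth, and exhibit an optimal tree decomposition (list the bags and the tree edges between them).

Treewidth 3.
One optimal decomposition is:
Bags: B1 = {2, 4, 5, 6}  B2 = {1, 4, 5, 6}  B3 = {3, 4, 5, 6}  B4 = {4, 5, 6, 7}  B5 = {2, 4, 6, 8}
Tree: B1–B2, B2–B3, B1–B4, B1–B5

Every bag has size at most 4, so the width is 4 − 1 = 3 and tw(G) ≤ 3. On the other hand G contains the 4-clique {2, 4, 6, 8}. A clique must lie in a single bag of any decomposition, so no decomposition can have width below 3. Therefore the treewidth is 3.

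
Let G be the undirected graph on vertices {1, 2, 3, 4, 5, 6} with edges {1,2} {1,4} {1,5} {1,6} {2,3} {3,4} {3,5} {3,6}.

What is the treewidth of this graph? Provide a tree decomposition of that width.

Treewidth 2.
Bags: B1 = {1, 3, 6}  B2 = {1, 3, 4}  B3 = {1, 3, 5}  B4 = {1, 2, 3}
Tree: B1–B2, B2–B3, B3–B4

The largest bag has 3 vertices, giving width 2; this decomposition certifies tw(G) ≤ 2. The edges 6–1–4–3–6 form a cycle, so G is not a tree and its treewidth is at least 2. Therefore the treewidth is 2.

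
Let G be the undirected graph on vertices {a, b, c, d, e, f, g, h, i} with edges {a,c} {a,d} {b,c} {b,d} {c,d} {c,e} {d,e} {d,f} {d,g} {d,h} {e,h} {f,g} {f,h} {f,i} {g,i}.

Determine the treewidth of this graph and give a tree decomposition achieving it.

Treewidth 2.
Bags: B1 = {d, e, h}  B2 = {c, d, e}  B3 = {d, f, h}  B4 = {b, c, d}  B5 = {d, f, g}  B6 = {f, g, i}  B7 = {a, c, d}
Tree: B1–B2, B1–B3, B2–B4, B3–B5, B5–B6, B4–B7

Every bag has size at most 3, so the width is 3 − 1 = 2 and tw(G) ≤ 2. For the lower bound, the 3 vertices {d, f, g} are pairwise adjacent, and any tree decomposition puts a clique entirely inside one bag — forcing width ≥ 2. Therefore the treewidth is 2.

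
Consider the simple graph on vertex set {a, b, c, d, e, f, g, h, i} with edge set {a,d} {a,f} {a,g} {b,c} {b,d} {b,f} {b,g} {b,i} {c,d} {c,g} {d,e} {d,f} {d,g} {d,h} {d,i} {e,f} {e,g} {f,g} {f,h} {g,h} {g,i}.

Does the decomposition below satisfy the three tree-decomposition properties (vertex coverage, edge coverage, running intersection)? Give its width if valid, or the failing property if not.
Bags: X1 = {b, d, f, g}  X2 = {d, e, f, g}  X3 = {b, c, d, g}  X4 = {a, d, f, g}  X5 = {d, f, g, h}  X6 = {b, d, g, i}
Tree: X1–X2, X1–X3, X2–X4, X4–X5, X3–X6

Yes; width 3.

Every vertex of G appears in some bag (union = {a, b, c, d, e, f, g, h, i}); every edge is covered by a bag; and for each vertex v the set of bags containing v is connected in the bag tree. The decomposition is therefore valid. The largest bag has 4 vertices, so the width is 3.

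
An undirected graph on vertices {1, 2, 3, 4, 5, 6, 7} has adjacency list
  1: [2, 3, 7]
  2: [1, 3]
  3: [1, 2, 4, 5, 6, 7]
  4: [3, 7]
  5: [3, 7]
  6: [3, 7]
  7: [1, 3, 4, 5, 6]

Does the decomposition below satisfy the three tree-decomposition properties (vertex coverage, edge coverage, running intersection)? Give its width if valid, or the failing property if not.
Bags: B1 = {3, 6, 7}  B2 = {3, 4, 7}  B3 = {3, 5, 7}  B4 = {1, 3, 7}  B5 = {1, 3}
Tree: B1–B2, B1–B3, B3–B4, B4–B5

No — vertex 2 appears in no bag.

A tree decomposition must satisfy three properties: every vertex lies in some bag; for every edge, both endpoints lie together in some bag; and for every vertex, the bags containing it form a connected subtree. Here vertex 2 appears in no bag, so the decomposition is invalid.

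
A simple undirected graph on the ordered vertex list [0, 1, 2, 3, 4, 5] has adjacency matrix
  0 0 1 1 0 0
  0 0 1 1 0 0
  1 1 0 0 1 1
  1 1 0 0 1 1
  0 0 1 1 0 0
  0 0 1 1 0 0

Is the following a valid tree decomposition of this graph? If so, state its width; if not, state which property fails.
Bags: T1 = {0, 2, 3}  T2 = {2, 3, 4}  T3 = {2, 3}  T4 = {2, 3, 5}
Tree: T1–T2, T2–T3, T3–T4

A tree decomposition must satisfy three properties: every vertex lies in some bag; for every edge, both endpoints lie together in some bag; and for every vertex, the bags containing it form a connected subtree. Here vertex 1 appears in no bag, so the decomposition is invalid.

No — vertex 1 appears in no bag.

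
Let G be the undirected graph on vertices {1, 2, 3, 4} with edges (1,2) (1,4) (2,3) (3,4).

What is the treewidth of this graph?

A width-2 tree decomposition is:
Bags: B1 = {1, 3, 4}  B2 = {1, 2, 3}
Tree: B1–B2
Every bag has size at most 3, so the width is 3 − 1 = 2 and tw(G) ≤ 2. The edges 3–4–1–2–3 form a cycle, so G is not a tree and its treewidth is at least 2. Therefore the treewidth is 2.

2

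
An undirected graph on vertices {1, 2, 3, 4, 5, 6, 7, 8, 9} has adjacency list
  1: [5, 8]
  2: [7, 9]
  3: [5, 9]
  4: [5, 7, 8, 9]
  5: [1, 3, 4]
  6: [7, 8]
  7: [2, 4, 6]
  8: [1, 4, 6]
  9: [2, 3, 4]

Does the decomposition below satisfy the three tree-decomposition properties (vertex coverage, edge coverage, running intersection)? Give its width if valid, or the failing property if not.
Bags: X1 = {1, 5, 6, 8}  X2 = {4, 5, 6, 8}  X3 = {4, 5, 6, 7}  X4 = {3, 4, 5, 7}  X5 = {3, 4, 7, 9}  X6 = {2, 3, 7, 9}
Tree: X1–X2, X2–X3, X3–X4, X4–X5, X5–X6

Yes; width 3.

Vertex coverage: the bags together contain {1, 2, 3, 4, 5, 6, 7, 8, 9}, the full vertex set. Edge coverage: each edge of G has both endpoints in at least one bag. Running intersection: for every vertex, the bags containing it form a connected subtree. All three properties hold, so this is a valid tree decomposition of width max|bag| − 1 = 3, and hence tw(G) ≤ 3.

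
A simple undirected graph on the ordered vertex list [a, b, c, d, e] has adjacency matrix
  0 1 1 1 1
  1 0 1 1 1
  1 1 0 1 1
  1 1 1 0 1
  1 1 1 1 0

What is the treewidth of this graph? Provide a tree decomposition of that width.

A single bag containing all 5 vertices is trivially a valid decomposition of width 4. On the other hand G contains the 5-clique {a, b, c, d, e}. A clique must lie in a single bag of any decomposition, so no decomposition can have width below 4. Hence tw(G) = 4 exactly.

Treewidth 4.
One optimal decomposition is:
Bags: B1 = {a, b, c, d, e}
Tree: (single bag)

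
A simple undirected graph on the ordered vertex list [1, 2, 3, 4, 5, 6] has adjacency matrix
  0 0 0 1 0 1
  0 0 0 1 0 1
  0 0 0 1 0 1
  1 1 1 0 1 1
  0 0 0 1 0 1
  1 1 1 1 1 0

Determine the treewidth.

A width-2 tree decomposition is:
Bags: B1 = {3, 4, 6}  B2 = {4, 5, 6}  B3 = {2, 4, 6}  B4 = {1, 4, 6}
Tree: B1–B2, B1–B3, B2–B4
Every bag has size at most 3, so the width is 3 − 1 = 2 and tw(G) ≤ 2. On the other hand G contains the 3-clique {1, 4, 6}. A clique must lie in a single bag of any decomposition, so no decomposition can have width below 2. The upper and lower bounds meet at 2, so that is the treewidth.

2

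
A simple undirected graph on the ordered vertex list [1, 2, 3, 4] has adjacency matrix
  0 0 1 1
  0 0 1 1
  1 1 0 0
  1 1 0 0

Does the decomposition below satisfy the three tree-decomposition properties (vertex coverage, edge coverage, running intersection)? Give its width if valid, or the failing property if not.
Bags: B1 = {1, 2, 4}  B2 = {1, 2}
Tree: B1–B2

A tree decomposition must satisfy three properties: every vertex lies in some bag; for every edge, both endpoints lie together in some bag; and for every vertex, the bags containing it form a connected subtree. Here vertex 3 appears in no bag, so the decomposition is invalid.

No — vertex 3 appears in no bag.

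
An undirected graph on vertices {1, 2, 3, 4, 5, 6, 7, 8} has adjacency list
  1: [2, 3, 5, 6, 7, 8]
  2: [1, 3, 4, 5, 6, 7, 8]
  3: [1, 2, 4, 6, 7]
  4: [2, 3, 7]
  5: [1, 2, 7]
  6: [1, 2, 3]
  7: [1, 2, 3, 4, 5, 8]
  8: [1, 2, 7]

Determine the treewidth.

A width-3 tree decomposition is:
Bags: B1 = {1, 2, 3, 7}  B2 = {2, 3, 4, 7}  B3 = {1, 2, 3, 6}  B4 = {1, 2, 7, 8}  B5 = {1, 2, 5, 7}
Tree: B1–B2, B1–B3, B1–B4, B1–B5
The largest bag has 4 vertices, giving width 3; this decomposition certifies tw(G) ≤ 3. On the other hand G contains the 4-clique {1, 2, 3, 6}. A clique must lie in a single bag of any decomposition, so no decomposition can have width below 3. Combining the bounds, tw(G) = 3.

3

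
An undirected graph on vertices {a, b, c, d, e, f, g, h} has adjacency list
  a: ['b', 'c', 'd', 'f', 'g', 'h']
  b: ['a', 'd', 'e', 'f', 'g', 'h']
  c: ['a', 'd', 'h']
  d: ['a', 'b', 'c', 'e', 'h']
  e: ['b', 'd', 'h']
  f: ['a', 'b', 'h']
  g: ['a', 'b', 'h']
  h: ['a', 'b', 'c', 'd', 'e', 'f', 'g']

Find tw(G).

3

A width-3 tree decomposition is:
Bags: B1 = {b, d, e, h}  B2 = {a, b, d, h}  B3 = {a, c, d, h}  B4 = {a, b, f, h}  B5 = {a, b, g, h}
Tree: B1–B2, B2–B3, B2–B4, B2–B5
Every bag has size at most 4, so the width is 4 − 1 = 3 and tw(G) ≤ 3. On the other hand G contains the 4-clique {a, c, d, h}. A clique must lie in a single bag of any decomposition, so no decomposition can have width below 3. Hence tw(G) = 3 exactly.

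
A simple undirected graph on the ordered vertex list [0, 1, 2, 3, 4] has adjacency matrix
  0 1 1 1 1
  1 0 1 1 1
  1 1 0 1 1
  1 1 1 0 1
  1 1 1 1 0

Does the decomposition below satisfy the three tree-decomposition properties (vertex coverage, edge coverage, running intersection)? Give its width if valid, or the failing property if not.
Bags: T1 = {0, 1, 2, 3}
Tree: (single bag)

No — vertex 4 appears in no bag.

A tree decomposition must satisfy three properties: every vertex lies in some bag; for every edge, both endpoints lie together in some bag; and for every vertex, the bags containing it form a connected subtree. Here vertex 4 appears in no bag, so the decomposition is invalid.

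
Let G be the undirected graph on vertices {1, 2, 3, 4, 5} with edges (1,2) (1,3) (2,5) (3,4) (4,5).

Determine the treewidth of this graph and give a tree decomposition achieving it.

Treewidth 2.
Bags: B1 = {1, 2, 3}  B2 = {2, 3, 5}  B3 = {3, 4, 5}
Tree: B1–B2, B2–B3

Each bag holds 3 vertices, so the decomposition has width 2, which upper-bounds the treewidth. The edges 3–1–2–5–4–3 form a cycle, so G is not a tree and its treewidth is at least 2. Combining the bounds, tw(G) = 2.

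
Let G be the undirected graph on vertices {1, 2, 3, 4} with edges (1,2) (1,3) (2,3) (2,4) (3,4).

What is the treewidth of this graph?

2

A width-2 tree decomposition is:
Bags: B1 = {2, 3, 4}  B2 = {1, 2, 3}
Tree: B1–B2
The largest bag has 3 vertices, giving width 2; this decomposition certifies tw(G) ≤ 2. Conversely, {1, 2, 3} is a clique of size 3, and the vertices of any clique must share a bag in every tree decomposition; so some bag has ≥ 3 vertices and tw(G) ≥ 2. Combining the bounds, tw(G) = 2.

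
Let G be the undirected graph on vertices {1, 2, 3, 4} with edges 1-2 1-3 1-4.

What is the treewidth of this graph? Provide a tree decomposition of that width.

Treewidth 1.
Bags: B1 = {1, 4}  B2 = {1, 3}  B3 = {1, 2}
Tree: B1–B2, B1–B3

Every bag has size at most 2, so the width is 2 − 1 = 1 and tw(G) ≤ 1. G has an edge, so its treewidth is at least 1. Hence tw(G) = 1 exactly.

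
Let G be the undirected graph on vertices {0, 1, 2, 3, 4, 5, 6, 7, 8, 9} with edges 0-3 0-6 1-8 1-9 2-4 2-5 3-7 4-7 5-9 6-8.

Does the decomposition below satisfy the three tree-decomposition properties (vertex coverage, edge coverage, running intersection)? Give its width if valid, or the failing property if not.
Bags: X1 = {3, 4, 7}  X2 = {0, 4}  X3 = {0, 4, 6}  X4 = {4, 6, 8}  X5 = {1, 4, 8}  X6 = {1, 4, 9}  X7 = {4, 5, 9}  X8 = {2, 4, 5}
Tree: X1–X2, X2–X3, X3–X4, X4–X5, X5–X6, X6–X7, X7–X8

No — edge (3,0) lies in no bag.

A tree decomposition must satisfy three properties: every vertex lies in some bag; for every edge, both endpoints lie together in some bag; and for every vertex, the bags containing it form a connected subtree. Here edge (3,0) lies in no bag, so the decomposition is invalid.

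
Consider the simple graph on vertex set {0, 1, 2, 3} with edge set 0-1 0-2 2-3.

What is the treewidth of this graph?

1

A width-1 tree decomposition is:
Bags: B1 = {0, 1}  B2 = {0, 2}  B3 = {2, 3}
Tree: B1–B2, B2–B3
Each bag holds 2 vertices, so the decomposition has width 1, which upper-bounds the treewidth. Any graph with an edge has treewidth ≥ 1, and G has the edge 0–1. The upper and lower bounds meet at 1, so that is the treewidth.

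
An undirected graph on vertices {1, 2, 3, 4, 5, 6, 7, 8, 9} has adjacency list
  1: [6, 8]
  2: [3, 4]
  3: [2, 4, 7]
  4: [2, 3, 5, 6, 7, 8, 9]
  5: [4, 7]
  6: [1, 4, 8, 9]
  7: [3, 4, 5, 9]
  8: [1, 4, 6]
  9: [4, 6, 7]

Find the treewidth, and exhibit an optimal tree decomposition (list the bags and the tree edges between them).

Every bag has size at most 3, so the width is 3 − 1 = 2 and tw(G) ≤ 2. Conversely, {1, 6, 8} is a clique of size 3, and the vertices of any clique must share a bag in every tree decomposition; so some bag has ≥ 3 vertices and tw(G) ≥ 2. The upper and lower bounds meet at 2, so that is the treewidth.

Treewidth 2.
Bags: B1 = {4, 7, 9}  B2 = {4, 5, 7}  B3 = {3, 4, 7}  B4 = {4, 6, 9}  B5 = {4, 6, 8}  B6 = {1, 6, 8}  B7 = {2, 3, 4}
Tree: B1–B2, B1–B3, B1–B4, B4–B5, B5–B6, B3–B7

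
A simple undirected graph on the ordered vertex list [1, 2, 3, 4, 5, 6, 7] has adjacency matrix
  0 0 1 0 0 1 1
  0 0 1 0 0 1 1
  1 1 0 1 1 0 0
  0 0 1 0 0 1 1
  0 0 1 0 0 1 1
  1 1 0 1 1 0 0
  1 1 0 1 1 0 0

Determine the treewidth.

A width-3 tree decomposition is:
Bags: B1 = {2, 3, 6, 7}  B2 = {1, 3, 6, 7}  B3 = {3, 4, 6, 7}  B4 = {3, 5, 6, 7}
Tree: B1–B2, B2–B3, B3–B4
Every bag has size at most 4, so the width is 4 − 1 = 3 and tw(G) ≤ 3. For the lower bound: the 4 vertex sets {2,6}, {1,3}, {7}, {4} are disjoint, each induces a connected subgraph, and every pair is joined by at least one edge of G. Contracting each set to a single vertex therefore yields K_{4} as a minor, and since treewidth is minor-monotone, tw(G) ≥ tw(K_{4}) = 3. Combining the bounds, tw(G) = 3.

3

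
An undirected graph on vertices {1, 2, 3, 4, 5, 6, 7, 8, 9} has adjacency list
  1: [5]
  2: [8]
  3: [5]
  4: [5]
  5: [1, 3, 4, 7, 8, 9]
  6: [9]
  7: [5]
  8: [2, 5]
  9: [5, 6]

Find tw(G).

1

A width-1 tree decomposition is:
Bags: B1 = {5, 8}  B2 = {2, 8}  B3 = {3, 5}  B4 = {5, 9}  B5 = {5, 7}  B6 = {1, 5}  B7 = {4, 5}  B8 = {6, 9}
Tree: B1–B2, B1–B3, B3–B4, B4–B5, B3–B6, B4–B7, B4–B8
Every bag has size at most 2, so the width is 2 − 1 = 1 and tw(G) ≤ 1. G has an edge, so its treewidth is at least 1. Therefore the treewidth is 1.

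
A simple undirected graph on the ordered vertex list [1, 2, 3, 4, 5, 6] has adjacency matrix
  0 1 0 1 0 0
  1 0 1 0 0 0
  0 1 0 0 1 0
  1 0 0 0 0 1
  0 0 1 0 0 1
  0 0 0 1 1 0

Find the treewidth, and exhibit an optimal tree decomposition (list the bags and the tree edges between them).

Treewidth 2.
One such decomposition:
Bags: B1 = {2, 3, 5}  B2 = {1, 2, 5}  B3 = {1, 4, 5}  B4 = {4, 5, 6}
Tree: B1–B2, B2–B3, B3–B4

The largest bag has 3 vertices, giving width 2; this decomposition certifies tw(G) ≤ 2. Since 5–3–2–1–4–6–5 is a cycle in G, G is not acyclic. Forests are exactly the graphs of treewidth ≤ 1, so tw(G) ≥ 2. Combining the bounds, tw(G) = 2.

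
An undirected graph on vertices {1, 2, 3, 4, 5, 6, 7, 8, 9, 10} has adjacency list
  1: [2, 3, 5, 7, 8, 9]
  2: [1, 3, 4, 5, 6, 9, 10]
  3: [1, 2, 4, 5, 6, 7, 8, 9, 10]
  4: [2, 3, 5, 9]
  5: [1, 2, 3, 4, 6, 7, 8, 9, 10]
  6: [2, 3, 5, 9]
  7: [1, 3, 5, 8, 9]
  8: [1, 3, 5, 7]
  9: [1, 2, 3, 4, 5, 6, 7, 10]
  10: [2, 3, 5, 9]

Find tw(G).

A width-4 tree decomposition is:
Bags: B1 = {2, 3, 5, 6, 9}  B2 = {1, 2, 3, 5, 9}  B3 = {2, 3, 5, 9, 10}  B4 = {2, 3, 4, 5, 9}  B5 = {1, 3, 5, 7, 9}  B6 = {1, 3, 5, 7, 8}
Tree: B1–B2, B2–B3, B3–B4, B2–B5, B5–B6
Each bag holds 5 vertices, so the decomposition has width 4, which upper-bounds the treewidth. On the other hand G contains the 5-clique {1, 3, 5, 7, 8}. A clique must lie in a single bag of any decomposition, so no decomposition can have width below 4. Combining the bounds, tw(G) = 4.

4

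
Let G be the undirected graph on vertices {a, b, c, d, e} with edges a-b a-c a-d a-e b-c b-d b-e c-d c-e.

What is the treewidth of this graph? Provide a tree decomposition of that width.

The largest bag has 4 vertices, giving width 3; this decomposition certifies tw(G) ≤ 3. For the lower bound, the 4 vertices {a, b, c, d} are pairwise adjacent, and any tree decomposition puts a clique entirely inside one bag — forcing width ≥ 3. Combining the bounds, tw(G) = 3.

Treewidth 3.
Bags: B1 = {a, b, c, e}  B2 = {a, b, c, d}
Tree: B1–B2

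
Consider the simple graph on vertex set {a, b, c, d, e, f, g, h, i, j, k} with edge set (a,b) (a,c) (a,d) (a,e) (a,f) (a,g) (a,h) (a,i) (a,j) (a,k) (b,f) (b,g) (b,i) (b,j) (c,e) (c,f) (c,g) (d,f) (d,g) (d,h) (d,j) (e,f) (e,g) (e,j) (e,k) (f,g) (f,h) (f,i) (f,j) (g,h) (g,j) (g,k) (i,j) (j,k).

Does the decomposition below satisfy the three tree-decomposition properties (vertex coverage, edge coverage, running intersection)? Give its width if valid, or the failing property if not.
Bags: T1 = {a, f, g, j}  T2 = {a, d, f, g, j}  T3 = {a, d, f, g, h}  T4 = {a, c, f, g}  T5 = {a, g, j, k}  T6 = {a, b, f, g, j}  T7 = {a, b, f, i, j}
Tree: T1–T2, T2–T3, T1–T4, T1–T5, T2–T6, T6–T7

No — vertex e appears in no bag.

A tree decomposition must satisfy three properties: every vertex lies in some bag; for every edge, both endpoints lie together in some bag; and for every vertex, the bags containing it form a connected subtree. Here vertex e appears in no bag, so the decomposition is invalid.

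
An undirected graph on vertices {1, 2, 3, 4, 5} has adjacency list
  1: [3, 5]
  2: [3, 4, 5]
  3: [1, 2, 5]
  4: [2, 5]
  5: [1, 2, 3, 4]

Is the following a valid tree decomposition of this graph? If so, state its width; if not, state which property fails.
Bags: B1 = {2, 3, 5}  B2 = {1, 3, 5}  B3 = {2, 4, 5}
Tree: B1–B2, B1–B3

Checking the three conditions: (i) the bags cover all of {1, 2, 3, 4, 5}; (ii) for each edge, some bag contains both endpoints; (iii) the bags containing any fixed vertex form a subtree. All hold, so the decomposition is valid with width 3 − 1 = 2.

Yes; width 2.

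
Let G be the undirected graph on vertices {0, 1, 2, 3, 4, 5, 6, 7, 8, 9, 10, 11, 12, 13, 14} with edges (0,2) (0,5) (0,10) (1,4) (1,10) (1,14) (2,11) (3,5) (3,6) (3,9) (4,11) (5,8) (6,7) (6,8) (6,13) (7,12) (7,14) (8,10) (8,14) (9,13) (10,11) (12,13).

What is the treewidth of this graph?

3

A width-3 tree decomposition is:
Bags: B1 = {1, 2, 4, 11}  B2 = {1, 2, 10, 11}  B3 = {0, 1, 2, 10}  B4 = {0, 1, 10, 14}  B5 = {0, 8, 10, 14}  B6 = {0, 5, 8, 14}  B7 = {5, 7, 8, 14}  B8 = {5, 6, 7, 8}  B9 = {3, 5, 6, 7}  B10 = {3, 6, 7, 12}  B11 = {3, 6, 12, 13}  B12 = {3, 9, 12, 13}
Tree: B1–B2, B2–B3, B3–B4, B4–B5, B5–B6, B6–B7, B7–B8, B8–B9, B9–B10, B10–B11, B11–B12
The largest bag has 4 vertices, giving width 3; this decomposition certifies tw(G) ≤ 3. For the lower bound: the 4 vertex sets {2,4,11}, {1}, {10}, {0,5,8,14} are disjoint, each induces a connected subgraph, and every pair is joined by at least one edge of G. Contracting each set to a single vertex therefore yields K_{4} as a minor, and since treewidth is minor-monotone, tw(G) ≥ tw(K_{4}) = 3. The upper and lower bounds meet at 3, so that is the treewidth.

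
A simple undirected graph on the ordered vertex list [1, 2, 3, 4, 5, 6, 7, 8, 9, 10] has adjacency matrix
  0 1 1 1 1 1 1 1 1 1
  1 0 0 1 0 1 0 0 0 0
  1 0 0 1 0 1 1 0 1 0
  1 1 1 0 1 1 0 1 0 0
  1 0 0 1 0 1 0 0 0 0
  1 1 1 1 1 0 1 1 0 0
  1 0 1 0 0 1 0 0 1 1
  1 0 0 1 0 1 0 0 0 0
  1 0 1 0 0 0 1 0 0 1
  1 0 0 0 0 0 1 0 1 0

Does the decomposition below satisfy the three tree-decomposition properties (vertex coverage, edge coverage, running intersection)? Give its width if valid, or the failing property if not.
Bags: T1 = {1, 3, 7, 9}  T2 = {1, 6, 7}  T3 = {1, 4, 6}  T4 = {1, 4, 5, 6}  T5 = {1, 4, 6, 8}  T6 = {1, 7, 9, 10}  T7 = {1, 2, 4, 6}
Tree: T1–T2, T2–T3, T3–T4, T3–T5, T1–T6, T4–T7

No — edge (3,6) lies in no bag.

A tree decomposition must satisfy three properties: every vertex lies in some bag; for every edge, both endpoints lie together in some bag; and for every vertex, the bags containing it form a connected subtree. Here edge (3,6) lies in no bag, so the decomposition is invalid.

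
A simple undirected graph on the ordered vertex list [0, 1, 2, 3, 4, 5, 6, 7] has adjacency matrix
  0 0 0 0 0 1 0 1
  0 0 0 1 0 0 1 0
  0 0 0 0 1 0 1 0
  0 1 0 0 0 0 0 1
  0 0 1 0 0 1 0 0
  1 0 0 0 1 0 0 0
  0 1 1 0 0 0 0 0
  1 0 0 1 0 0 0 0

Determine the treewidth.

2

A width-2 tree decomposition is:
Bags: B1 = {1, 2, 6}  B2 = {1, 2, 4}  B3 = {1, 4, 5}  B4 = {0, 1, 5}  B5 = {0, 1, 7}  B6 = {1, 3, 7}
Tree: B1–B2, B2–B3, B3–B4, B4–B5, B5–B6
Each bag holds 3 vertices, so the decomposition has width 2, which upper-bounds the treewidth. For the lower bound, G contains the cycle 1–6–2–4–5–0–7–3–1, so G is not a forest; only forests have treewidth ≤ 1, hence tw(G) ≥ 2. Therefore the treewidth is 2.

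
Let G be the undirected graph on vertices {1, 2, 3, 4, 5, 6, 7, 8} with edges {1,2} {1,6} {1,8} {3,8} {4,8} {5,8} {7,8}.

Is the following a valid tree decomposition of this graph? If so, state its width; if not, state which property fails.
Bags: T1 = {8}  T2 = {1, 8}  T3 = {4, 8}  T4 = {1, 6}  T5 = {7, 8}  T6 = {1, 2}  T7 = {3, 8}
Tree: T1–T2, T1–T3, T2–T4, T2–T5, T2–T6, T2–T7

No — vertex 5 appears in no bag.

A tree decomposition must satisfy three properties: every vertex lies in some bag; for every edge, both endpoints lie together in some bag; and for every vertex, the bags containing it form a connected subtree. Here vertex 5 appears in no bag, so the decomposition is invalid.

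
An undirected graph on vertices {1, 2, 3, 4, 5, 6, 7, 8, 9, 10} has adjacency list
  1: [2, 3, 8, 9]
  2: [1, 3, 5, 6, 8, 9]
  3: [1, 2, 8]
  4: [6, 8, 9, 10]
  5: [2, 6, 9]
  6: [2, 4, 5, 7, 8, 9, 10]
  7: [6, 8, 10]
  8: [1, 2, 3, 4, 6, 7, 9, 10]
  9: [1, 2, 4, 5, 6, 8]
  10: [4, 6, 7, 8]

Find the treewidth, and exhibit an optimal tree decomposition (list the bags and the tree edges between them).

Treewidth 3.
One optimal decomposition is:
Bags: B1 = {1, 2, 8, 9}  B2 = {2, 6, 8, 9}  B3 = {4, 6, 8, 9}  B4 = {2, 5, 6, 9}  B5 = {4, 6, 8, 10}  B6 = {1, 2, 3, 8}  B7 = {6, 7, 8, 10}
Tree: B1–B2, B2–B3, B2–B4, B3–B5, B1–B6, B5–B7

Every bag has size at most 4, so the width is 4 − 1 = 3 and tw(G) ≤ 3. For the lower bound, the 4 vertices {1, 2, 8, 9} are pairwise adjacent, and any tree decomposition puts a clique entirely inside one bag — forcing width ≥ 3. The upper and lower bounds meet at 3, so that is the treewidth.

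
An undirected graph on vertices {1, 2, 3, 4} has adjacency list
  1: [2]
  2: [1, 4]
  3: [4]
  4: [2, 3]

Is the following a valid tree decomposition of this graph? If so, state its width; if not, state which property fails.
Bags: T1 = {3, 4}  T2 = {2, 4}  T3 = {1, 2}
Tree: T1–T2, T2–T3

Yes; width 1.

Every vertex of G appears in some bag (union = {1, 2, 3, 4}); every edge is covered by a bag; and for each vertex v the set of bags containing v is connected in the bag tree. The decomposition is therefore valid. The largest bag has 2 vertices, so the width is 1.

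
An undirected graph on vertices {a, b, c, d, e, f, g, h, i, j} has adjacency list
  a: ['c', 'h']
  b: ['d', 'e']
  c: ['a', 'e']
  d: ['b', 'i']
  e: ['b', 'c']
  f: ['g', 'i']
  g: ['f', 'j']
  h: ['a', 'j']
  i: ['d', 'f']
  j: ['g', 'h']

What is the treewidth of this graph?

2

A width-2 tree decomposition is:
Bags: B1 = {a, c, e}  B2 = {a, b, e}  B3 = {a, b, d}  B4 = {a, d, i}  B5 = {a, f, i}  B6 = {a, f, g}  B7 = {a, g, j}  B8 = {a, h, j}
Tree: B1–B2, B2–B3, B3–B4, B4–B5, B5–B6, B6–B7, B7–B8
Each bag holds 3 vertices, so the decomposition has width 2, which upper-bounds the treewidth. For the lower bound, G contains the cycle a–c–e–b–d–i–f–g–j–h–a, so G is not a forest; only forests have treewidth ≤ 1, hence tw(G) ≥ 2. Therefore the treewidth is 2.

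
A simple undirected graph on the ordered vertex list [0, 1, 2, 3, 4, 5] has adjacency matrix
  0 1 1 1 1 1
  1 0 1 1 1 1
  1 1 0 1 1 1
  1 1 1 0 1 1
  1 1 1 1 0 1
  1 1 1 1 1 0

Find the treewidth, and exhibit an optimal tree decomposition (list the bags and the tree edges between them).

Treewidth 5.
One optimal decomposition is:
Bags: B1 = {0, 1, 2, 3, 4, 5}
Tree: (single bag)

With just one bag of size 6, the width is 6 − 1 = 5, so tw(G) ≤ 5. For the lower bound, the 6 vertices {0, 1, 2, 3, 4, 5} are pairwise adjacent, and any tree decomposition puts a clique entirely inside one bag — forcing width ≥ 5. The upper and lower bounds meet at 5, so that is the treewidth.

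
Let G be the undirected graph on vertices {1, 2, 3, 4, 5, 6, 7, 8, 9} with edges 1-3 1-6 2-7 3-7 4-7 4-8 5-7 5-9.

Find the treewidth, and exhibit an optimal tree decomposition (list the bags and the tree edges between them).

Treewidth 1.
One optimal decomposition is:
Bags: B1 = {2, 7}  B2 = {5, 7}  B3 = {4, 7}  B4 = {3, 7}  B5 = {5, 9}  B6 = {1, 3}  B7 = {4, 8}  B8 = {1, 6}
Tree: B1–B2, B2–B3, B3–B4, B2–B5, B4–B6, B3–B7, B6–B8

The largest bag has 2 vertices, giving width 1; this decomposition certifies tw(G) ≤ 1. G has an edge, so its treewidth is at least 1. The upper and lower bounds meet at 1, so that is the treewidth.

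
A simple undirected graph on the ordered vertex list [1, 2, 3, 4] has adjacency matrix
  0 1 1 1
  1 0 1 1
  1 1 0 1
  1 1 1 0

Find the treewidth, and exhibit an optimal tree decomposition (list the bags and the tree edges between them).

A single bag containing all 4 vertices is trivially a valid decomposition of width 3. On the other hand G contains the 4-clique {1, 2, 3, 4}. A clique must lie in a single bag of any decomposition, so no decomposition can have width below 3. Hence tw(G) = 3 exactly.

Treewidth 3.
Bags: B1 = {1, 2, 3, 4}
Tree: (single bag)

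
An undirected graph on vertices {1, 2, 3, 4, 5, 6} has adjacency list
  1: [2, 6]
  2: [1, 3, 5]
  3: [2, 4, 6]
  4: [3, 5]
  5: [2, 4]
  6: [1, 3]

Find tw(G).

2

A width-2 tree decomposition is:
Bags: B1 = {1, 2, 6}  B2 = {2, 3, 6}  B3 = {2, 3, 5}  B4 = {3, 4, 5}
Tree: B1–B2, B2–B3, B3–B4
The largest bag has 3 vertices, giving width 2; this decomposition certifies tw(G) ≤ 2. Since 1–6–3–2–1 is a cycle in G, G is not acyclic. Forests are exactly the graphs of treewidth ≤ 1, so tw(G) ≥ 2. Therefore the treewidth is 2.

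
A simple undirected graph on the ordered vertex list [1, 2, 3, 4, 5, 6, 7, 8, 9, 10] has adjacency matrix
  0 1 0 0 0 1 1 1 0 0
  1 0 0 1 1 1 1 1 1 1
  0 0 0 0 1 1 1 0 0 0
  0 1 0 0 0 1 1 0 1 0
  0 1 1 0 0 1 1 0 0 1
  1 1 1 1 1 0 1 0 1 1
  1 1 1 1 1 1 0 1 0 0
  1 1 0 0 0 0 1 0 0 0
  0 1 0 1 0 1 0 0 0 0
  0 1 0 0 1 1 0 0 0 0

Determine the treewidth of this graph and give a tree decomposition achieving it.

Every bag has size at most 4, so the width is 4 − 1 = 3 and tw(G) ≤ 3. For the lower bound, the 4 vertices {1, 2, 7, 8} are pairwise adjacent, and any tree decomposition puts a clique entirely inside one bag — forcing width ≥ 3. Therefore the treewidth is 3.

Treewidth 3.
One optimal decomposition is:
Bags: B1 = {1, 2, 6, 7}  B2 = {2, 4, 6, 7}  B3 = {1, 2, 7, 8}  B4 = {2, 5, 6, 7}  B5 = {2, 4, 6, 9}  B6 = {2, 5, 6, 10}  B7 = {3, 5, 6, 7}
Tree: B1–B2, B1–B3, B2–B4, B2–B5, B4–B6, B4–B7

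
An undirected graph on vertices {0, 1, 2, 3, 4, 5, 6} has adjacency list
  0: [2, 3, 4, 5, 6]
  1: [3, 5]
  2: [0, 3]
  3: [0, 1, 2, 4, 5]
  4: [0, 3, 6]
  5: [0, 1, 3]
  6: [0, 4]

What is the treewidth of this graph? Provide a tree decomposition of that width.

Treewidth 2.
One such decomposition:
Bags: B1 = {0, 3, 5}  B2 = {0, 3, 4}  B3 = {0, 4, 6}  B4 = {0, 2, 3}  B5 = {1, 3, 5}
Tree: B1–B2, B2–B3, B1–B4, B1–B5

Each bag holds 3 vertices, so the decomposition has width 2, which upper-bounds the treewidth. Conversely, {0, 2, 3} is a clique of size 3, and the vertices of any clique must share a bag in every tree decomposition; so some bag has ≥ 3 vertices and tw(G) ≥ 2. Hence tw(G) = 2 exactly.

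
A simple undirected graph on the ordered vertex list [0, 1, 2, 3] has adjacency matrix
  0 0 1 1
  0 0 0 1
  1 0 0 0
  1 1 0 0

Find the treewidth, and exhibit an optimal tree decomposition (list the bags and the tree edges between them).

Every bag has size at most 2, so the width is 2 − 1 = 1 and tw(G) ≤ 1. Any graph with an edge has treewidth ≥ 1, and G has the edge 2–0. The upper and lower bounds meet at 1, so that is the treewidth.

Treewidth 1.
Bags: B1 = {0, 2}  B2 = {0, 3}  B3 = {1, 3}
Tree: B1–B2, B2–B3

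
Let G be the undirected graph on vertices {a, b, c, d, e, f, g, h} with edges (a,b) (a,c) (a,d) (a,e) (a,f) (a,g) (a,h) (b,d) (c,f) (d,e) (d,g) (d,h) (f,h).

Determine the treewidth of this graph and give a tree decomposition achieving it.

The largest bag has 3 vertices, giving width 2; this decomposition certifies tw(G) ≤ 2. Conversely, {a, d, g} is a clique of size 3, and the vertices of any clique must share a bag in every tree decomposition; so some bag has ≥ 3 vertices and tw(G) ≥ 2. Therefore the treewidth is 2.

Treewidth 2.
One optimal decomposition is:
Bags: B1 = {a, b, d}  B2 = {a, d, h}  B3 = {a, d, e}  B4 = {a, f, h}  B5 = {a, c, f}  B6 = {a, d, g}
Tree: B1–B2, B2–B3, B2–B4, B4–B5, B2–B6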